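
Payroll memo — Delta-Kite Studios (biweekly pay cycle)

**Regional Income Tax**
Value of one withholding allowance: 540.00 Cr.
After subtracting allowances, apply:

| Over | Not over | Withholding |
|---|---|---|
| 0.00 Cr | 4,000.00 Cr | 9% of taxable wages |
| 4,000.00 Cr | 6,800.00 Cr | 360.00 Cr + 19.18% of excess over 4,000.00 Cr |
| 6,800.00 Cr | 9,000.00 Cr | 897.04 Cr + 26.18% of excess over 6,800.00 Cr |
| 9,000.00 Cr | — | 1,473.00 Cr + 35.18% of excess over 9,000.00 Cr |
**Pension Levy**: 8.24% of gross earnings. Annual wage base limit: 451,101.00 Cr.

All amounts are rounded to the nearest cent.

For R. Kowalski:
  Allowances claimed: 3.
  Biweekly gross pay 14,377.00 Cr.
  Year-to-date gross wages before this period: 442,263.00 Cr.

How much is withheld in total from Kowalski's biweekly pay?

3,522.96 Cr

Regional Income Tax: taxable = 14,377.00 Cr − 3×540.00 Cr = 12,757.00 Cr
  1,473.00 Cr + 35.18% × (12,757.00 Cr − 9,000.00 Cr) = 1,473.00 Cr + 35.18% × 3,757.00 Cr = 2,794.71 Cr
Pension Levy: cap 451,101.00 Cr − YTD 442,263.00 Cr = 8,838.00 Cr subject; 8.24% × 8,838.00 Cr = 728.25 Cr
Total: 2,794.71 Cr + 728.25 Cr = 3,522.96 Cr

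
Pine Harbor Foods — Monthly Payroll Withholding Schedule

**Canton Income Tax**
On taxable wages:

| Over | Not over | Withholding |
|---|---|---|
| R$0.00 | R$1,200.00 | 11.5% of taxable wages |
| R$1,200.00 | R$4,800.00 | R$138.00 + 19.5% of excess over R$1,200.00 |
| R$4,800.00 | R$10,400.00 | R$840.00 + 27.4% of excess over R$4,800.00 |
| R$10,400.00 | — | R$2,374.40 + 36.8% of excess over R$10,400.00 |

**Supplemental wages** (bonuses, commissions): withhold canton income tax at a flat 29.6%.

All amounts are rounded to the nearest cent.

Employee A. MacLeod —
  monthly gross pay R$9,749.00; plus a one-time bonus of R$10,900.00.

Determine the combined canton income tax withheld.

R$5,422.43

Canton Income Tax: taxable = R$9,749.00
  R$840.00 + 27.4% × (R$9,749.00 − R$4,800.00) = R$840.00 + 27.4% × R$4,949.00 = R$2,196.03
Supplemental (29.6% flat on bonus): 29.6% × R$10,900.00 = R$3,226.40
Total canton income tax: R$2,196.03 + R$3,226.40 = R$5,422.43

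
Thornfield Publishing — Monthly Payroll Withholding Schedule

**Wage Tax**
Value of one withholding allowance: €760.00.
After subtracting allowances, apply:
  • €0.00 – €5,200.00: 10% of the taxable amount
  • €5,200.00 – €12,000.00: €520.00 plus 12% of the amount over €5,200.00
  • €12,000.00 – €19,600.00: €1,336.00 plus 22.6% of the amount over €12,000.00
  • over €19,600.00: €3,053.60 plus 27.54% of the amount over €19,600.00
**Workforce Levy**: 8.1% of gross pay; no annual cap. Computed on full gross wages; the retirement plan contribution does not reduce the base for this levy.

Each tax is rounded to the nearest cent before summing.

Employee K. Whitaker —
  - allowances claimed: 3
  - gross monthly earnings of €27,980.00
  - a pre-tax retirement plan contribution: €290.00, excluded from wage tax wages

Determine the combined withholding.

€6,920.05

Wage Tax: taxable = €27,980.00 − €290.00 − 3×€760.00 = €25,410.00
  €3,053.60 + 27.54% × (€25,410.00 − €19,600.00) = €3,053.60 + 27.54% × €5,810.00 = €4,653.67
Workforce Levy: 8.1% × €27,980.00 = €2,266.38
Total: €4,653.67 + €2,266.38 = €6,920.05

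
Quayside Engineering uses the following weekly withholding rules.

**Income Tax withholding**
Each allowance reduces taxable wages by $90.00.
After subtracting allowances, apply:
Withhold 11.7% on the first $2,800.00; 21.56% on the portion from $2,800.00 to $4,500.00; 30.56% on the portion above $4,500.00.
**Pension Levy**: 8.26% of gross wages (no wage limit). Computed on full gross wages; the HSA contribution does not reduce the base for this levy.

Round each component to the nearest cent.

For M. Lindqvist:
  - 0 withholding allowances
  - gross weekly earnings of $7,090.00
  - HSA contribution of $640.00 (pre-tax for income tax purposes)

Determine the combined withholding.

Income Tax: taxable = $7,090.00 − $640.00 = $6,450.00
  $694.12 + 30.56% × ($6,450.00 − $4,500.00) = $694.12 + 30.56% × $1,950.00 = $1,290.04
Pension Levy: 8.26% × $7,090.00 = $585.63
Total: $1,290.04 + $585.63 = $1,875.67

$1,875.67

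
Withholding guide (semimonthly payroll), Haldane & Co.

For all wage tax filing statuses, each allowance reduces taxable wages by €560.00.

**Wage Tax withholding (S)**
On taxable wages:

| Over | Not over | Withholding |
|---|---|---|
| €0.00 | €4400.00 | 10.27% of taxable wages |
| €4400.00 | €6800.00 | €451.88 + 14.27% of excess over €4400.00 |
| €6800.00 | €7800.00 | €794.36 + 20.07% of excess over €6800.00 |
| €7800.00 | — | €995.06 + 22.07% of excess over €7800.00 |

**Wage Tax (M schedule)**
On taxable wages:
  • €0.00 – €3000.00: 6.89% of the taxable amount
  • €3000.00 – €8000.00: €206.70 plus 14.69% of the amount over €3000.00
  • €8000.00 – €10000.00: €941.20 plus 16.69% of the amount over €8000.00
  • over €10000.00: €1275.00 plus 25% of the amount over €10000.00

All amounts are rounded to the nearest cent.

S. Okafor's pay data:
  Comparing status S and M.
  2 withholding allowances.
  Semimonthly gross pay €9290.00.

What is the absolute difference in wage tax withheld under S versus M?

Wage Tax (S): taxable = €9290.00 − 2×€560.00 = €8170.00
  €995.06 + 22.07% × (€8170.00 − €7800.00) = €995.06 + 22.07% × €370.00 = €1076.72
Wage Tax (M): taxable = €9290.00 − 2×€560.00 = €8170.00
  €941.20 + 16.69% × (€8170.00 − €8000.00) = €941.20 + 16.69% × €170.00 = €969.57
Difference: |€1076.72 − €969.57| = €107.15 (higher under S)

€107.15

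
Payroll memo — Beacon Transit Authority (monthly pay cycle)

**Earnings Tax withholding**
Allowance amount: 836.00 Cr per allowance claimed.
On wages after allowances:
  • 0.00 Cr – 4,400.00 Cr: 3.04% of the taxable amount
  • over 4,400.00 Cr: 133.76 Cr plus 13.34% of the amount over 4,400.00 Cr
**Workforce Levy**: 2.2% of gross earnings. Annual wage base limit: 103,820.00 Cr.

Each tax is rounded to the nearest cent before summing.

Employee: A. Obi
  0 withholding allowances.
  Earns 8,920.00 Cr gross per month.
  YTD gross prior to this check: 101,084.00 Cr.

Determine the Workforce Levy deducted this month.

60.19 Cr

Workforce Levy: cap 103,820.00 Cr − YTD 101,084.00 Cr = 2,736.00 Cr subject; 2.2% × 2,736.00 Cr = 60.19 Cr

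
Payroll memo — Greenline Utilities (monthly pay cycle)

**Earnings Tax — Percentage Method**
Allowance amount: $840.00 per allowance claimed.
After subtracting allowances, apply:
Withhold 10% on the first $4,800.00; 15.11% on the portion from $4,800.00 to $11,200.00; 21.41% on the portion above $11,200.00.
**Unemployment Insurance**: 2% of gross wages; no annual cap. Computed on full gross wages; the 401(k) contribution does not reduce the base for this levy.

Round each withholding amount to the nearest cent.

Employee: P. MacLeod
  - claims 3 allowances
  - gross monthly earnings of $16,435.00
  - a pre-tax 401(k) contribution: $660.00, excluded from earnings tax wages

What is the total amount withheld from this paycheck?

$2,215.72

Earnings Tax: taxable = $16,435.00 − $660.00 − 3×$840.00 = $13,255.00
  $1,447.04 + 21.41% × ($13,255.00 − $11,200.00) = $1,447.04 + 21.41% × $2,055.00 = $1,887.02
Unemployment Insurance: 2% × $16,435.00 = $328.70
Total: $1,887.02 + $328.70 = $2,215.72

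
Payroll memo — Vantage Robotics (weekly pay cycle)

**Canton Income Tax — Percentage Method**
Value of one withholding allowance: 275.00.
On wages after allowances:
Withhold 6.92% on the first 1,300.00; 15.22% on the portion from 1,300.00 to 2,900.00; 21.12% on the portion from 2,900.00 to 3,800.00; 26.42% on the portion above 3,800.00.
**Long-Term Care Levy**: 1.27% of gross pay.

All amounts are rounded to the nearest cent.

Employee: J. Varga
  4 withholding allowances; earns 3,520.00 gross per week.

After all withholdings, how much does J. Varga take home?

Canton Income Tax: taxable = 3,520.00 − 4×275.00 = 2,420.00
  89.96 + 15.22% × (2,420.00 − 1,300.00) = 89.96 + 15.22% × 1,120.00 = 260.42
Long-Term Care Levy: 1.27% × 3,520.00 = 44.70
Total withheld: 260.42 + 44.70 = 305.12
Net pay: 3,520.00 − 305.12 = 3,214.88

3,214.88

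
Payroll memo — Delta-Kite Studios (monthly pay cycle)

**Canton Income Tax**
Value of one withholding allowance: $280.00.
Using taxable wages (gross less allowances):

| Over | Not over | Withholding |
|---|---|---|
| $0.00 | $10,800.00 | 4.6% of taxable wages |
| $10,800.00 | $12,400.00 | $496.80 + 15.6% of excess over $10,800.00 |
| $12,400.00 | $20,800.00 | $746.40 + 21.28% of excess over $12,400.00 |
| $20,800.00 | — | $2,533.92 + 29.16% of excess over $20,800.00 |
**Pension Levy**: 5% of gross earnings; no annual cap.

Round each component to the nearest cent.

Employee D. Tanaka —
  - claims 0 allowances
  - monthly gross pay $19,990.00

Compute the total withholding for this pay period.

Canton Income Tax: taxable = $19,990.00
  $746.40 + 21.28% × ($19,990.00 − $12,400.00) = $746.40 + 21.28% × $7,590.00 = $2,361.55
Pension Levy: 5% × $19,990.00 = $999.50
Total: $2,361.55 + $999.50 = $3,361.05

$3,361.05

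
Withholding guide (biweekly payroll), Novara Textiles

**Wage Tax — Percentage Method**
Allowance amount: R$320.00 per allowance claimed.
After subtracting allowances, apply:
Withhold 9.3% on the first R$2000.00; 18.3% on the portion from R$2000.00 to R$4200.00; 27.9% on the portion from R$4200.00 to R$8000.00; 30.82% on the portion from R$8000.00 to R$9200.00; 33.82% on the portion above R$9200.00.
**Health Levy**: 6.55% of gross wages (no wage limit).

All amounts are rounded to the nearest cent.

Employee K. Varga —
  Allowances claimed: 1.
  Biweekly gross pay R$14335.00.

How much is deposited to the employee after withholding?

Wage Tax: taxable = R$14335.00 − 1×R$320.00 = R$14015.00
  R$2018.64 + 33.82% × (R$14015.00 − R$9200.00) = R$2018.64 + 33.82% × R$4815.00 = R$3647.07
Health Levy: 6.55% × R$14335.00 = R$938.94
Total withheld: R$3647.07 + R$938.94 = R$4586.01
Net pay: R$14335.00 − R$4586.01 = R$9748.99

R$9748.99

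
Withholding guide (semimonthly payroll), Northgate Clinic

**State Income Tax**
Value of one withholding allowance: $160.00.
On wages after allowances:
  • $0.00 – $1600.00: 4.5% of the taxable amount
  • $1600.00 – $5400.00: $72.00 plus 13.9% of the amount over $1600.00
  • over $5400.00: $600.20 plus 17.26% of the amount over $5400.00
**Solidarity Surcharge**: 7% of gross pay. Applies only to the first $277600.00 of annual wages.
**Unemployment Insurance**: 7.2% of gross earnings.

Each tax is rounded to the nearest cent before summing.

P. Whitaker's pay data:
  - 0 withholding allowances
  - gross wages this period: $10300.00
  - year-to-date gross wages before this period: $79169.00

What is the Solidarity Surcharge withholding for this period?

$721.00

Solidarity Surcharge: 7% × $10300.00 = $721.00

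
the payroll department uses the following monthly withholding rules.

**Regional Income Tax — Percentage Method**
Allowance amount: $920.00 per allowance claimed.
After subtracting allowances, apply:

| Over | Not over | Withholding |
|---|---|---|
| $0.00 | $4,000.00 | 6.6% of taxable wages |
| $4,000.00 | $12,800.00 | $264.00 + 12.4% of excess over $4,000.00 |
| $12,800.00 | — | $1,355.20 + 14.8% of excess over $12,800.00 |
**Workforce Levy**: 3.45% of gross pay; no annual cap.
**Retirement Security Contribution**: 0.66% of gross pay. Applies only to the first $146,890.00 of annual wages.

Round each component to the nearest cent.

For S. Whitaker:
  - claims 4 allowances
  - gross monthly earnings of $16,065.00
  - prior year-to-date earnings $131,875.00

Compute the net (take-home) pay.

$14,107.92

Regional Income Tax: taxable = $16,065.00 − 4×$920.00 = $12,385.00
  $264.00 + 12.4% × ($12,385.00 − $4,000.00) = $264.00 + 12.4% × $8,385.00 = $1,303.74
Workforce Levy: 3.45% × $16,065.00 = $554.24
Retirement Security Contribution: cap $146,890.00 − YTD $131,875.00 = $15,015.00 subject; 0.66% × $15,015.00 = $99.10
Total withheld: $1,303.74 + $554.24 + $99.10 = $1,957.08
Net pay: $16,065.00 − $1,957.08 = $14,107.92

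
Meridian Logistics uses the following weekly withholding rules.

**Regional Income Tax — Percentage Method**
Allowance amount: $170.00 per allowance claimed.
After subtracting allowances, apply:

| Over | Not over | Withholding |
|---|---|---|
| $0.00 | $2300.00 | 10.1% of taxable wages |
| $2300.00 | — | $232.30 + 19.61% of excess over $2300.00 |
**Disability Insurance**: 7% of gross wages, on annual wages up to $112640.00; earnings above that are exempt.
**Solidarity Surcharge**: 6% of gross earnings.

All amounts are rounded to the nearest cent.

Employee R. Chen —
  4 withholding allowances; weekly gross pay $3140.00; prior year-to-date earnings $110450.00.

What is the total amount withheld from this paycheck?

$605.38

Regional Income Tax: taxable = $3140.00 − 4×$170.00 = $2460.00
  $232.30 + 19.61% × ($2460.00 − $2300.00) = $232.30 + 19.61% × $160.00 = $263.68
Disability Insurance: cap $112640.00 − YTD $110450.00 = $2190.00 subject; 7% × $2190.00 = $153.30
Solidarity Surcharge: 6% × $3140.00 = $188.40
Total: $263.68 + $153.30 + $188.40 = $605.38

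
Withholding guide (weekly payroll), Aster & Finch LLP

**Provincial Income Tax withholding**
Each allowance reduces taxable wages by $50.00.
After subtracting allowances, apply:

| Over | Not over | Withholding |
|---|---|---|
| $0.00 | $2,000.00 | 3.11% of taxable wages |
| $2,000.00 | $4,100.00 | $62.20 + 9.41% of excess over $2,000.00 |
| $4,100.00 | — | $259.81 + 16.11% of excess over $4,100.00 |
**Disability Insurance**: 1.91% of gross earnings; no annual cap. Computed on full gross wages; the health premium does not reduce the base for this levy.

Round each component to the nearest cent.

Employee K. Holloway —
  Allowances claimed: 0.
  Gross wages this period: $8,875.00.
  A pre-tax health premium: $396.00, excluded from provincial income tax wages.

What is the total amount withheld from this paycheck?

Provincial Income Tax: taxable = $8,875.00 − $396.00 = $8,479.00
  $259.81 + 16.11% × ($8,479.00 − $4,100.00) = $259.81 + 16.11% × $4,379.00 = $965.27
Disability Insurance: 1.91% × $8,875.00 = $169.51
Total: $965.27 + $169.51 = $1,134.78

$1,134.78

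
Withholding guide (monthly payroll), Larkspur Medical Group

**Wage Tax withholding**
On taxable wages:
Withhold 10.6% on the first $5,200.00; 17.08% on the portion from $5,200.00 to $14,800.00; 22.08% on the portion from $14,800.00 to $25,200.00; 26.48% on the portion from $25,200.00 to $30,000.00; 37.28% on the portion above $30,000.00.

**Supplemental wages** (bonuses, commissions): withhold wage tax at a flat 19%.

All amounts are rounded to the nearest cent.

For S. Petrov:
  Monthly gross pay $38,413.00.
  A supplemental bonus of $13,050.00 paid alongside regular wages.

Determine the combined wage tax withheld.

Wage Tax: taxable = $38,413.00
  $5,758.24 + 37.28% × ($38,413.00 − $30,000.00) = $5,758.24 + 37.28% × $8,413.00 = $8,894.61
Supplemental (19% flat on bonus): 19% × $13,050.00 = $2,479.50
Total wage tax: $8,894.61 + $2,479.50 = $11,374.11

$11,374.11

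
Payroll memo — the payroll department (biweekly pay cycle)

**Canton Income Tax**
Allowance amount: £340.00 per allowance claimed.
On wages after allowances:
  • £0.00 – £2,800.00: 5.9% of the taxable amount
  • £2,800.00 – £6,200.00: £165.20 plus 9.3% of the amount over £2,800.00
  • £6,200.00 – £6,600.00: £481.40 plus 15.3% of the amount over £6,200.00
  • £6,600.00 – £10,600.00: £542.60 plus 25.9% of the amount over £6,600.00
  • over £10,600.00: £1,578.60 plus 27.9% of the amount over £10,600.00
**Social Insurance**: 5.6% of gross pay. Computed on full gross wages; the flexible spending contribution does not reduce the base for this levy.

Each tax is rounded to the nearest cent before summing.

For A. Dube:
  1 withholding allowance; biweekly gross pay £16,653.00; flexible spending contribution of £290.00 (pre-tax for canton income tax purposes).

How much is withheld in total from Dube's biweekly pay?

£4,024.19

Canton Income Tax: taxable = £16,653.00 − £290.00 − 1×£340.00 = £16,023.00
  £1,578.60 + 27.9% × (£16,023.00 − £10,600.00) = £1,578.60 + 27.9% × £5,423.00 = £3,091.62
Social Insurance: 5.6% × £16,653.00 = £932.57
Total: £3,091.62 + £932.57 = £4,024.19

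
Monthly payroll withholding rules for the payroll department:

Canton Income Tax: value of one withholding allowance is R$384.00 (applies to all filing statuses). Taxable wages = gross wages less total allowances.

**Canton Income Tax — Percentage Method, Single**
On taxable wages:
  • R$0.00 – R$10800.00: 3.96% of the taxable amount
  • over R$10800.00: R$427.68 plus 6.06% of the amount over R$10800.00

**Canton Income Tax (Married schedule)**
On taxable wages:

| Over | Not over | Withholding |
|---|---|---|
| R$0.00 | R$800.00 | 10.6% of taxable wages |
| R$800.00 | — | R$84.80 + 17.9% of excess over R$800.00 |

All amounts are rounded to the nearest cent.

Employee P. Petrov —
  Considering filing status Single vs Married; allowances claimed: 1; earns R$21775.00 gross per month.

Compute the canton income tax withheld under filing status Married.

R$3770.59

Canton Income Tax (Married): taxable = R$21775.00 − 1×R$384.00 = R$21391.00
  R$84.80 + 17.9% × (R$21391.00 − R$800.00) = R$84.80 + 17.9% × R$20591.00 = R$3770.59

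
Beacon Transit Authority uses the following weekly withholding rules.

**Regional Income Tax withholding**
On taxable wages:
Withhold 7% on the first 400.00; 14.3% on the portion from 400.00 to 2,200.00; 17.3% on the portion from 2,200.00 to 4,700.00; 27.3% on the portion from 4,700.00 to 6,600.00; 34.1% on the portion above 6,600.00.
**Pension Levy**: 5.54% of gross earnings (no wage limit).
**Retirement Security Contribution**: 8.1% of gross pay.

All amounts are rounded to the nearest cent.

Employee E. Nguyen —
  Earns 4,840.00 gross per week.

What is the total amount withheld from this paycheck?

1,416.30

Regional Income Tax: taxable = 4,840.00
  717.90 + 27.3% × (4,840.00 − 4,700.00) = 717.90 + 27.3% × 140.00 = 756.12
Pension Levy: 5.54% × 4,840.00 = 268.14
Retirement Security Contribution: 8.1% × 4,840.00 = 392.04
Total: 756.12 + 268.14 + 392.04 = 1,416.30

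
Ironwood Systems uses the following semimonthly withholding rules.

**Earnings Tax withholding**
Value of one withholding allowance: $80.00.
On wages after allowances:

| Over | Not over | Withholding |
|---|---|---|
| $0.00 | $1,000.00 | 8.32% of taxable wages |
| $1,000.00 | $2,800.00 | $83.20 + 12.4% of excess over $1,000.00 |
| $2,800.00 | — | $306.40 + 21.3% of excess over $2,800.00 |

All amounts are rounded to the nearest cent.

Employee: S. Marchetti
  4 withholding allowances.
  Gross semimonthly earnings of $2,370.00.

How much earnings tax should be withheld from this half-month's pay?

Earnings Tax: taxable = $2,370.00 − 4×$80.00 = $2,050.00
  $83.20 + 12.4% × ($2,050.00 − $1,000.00) = $83.20 + 12.4% × $1,050.00 = $213.40

$213.40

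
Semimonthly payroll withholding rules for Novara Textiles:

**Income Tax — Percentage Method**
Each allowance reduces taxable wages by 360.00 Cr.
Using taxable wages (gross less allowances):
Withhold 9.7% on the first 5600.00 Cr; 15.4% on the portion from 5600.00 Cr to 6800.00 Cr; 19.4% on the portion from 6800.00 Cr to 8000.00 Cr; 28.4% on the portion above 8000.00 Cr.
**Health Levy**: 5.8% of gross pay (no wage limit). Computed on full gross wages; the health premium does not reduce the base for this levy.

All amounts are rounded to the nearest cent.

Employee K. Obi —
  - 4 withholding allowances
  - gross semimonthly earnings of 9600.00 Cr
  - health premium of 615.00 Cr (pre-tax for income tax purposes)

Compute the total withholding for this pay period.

Income Tax: taxable = 9600.00 Cr − 615.00 Cr − 4×360.00 Cr = 7545.00 Cr
  728.00 Cr + 19.4% × (7545.00 Cr − 6800.00 Cr) = 728.00 Cr + 19.4% × 745.00 Cr = 872.53 Cr
Health Levy: 5.8% × 9600.00 Cr = 556.80 Cr
Total: 872.53 Cr + 556.80 Cr = 1429.33 Cr

1429.33 Cr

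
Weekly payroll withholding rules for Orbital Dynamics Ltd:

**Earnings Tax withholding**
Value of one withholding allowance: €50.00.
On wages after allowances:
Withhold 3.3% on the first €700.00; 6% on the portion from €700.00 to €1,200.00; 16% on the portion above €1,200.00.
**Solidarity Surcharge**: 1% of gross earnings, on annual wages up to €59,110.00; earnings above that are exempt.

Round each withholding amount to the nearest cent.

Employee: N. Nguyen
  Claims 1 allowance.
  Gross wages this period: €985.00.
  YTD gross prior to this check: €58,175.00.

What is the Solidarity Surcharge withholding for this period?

€9.35

Solidarity Surcharge: cap €59,110.00 − YTD €58,175.00 = €935.00 subject; 1% × €935.00 = €9.35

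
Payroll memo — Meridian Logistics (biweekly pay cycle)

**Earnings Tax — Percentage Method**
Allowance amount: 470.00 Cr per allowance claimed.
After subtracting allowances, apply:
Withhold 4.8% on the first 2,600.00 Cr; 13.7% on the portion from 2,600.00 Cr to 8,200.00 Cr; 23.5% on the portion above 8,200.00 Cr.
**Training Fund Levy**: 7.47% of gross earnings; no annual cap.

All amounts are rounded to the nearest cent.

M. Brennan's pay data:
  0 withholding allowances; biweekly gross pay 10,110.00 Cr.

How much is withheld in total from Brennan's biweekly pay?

Earnings Tax: taxable = 10,110.00 Cr
  892.00 Cr + 23.5% × (10,110.00 Cr − 8,200.00 Cr) = 892.00 Cr + 23.5% × 1,910.00 Cr = 1,340.85 Cr
Training Fund Levy: 7.47% × 10,110.00 Cr = 755.22 Cr
Total: 1,340.85 Cr + 755.22 Cr = 2,096.07 Cr

2,096.07 Cr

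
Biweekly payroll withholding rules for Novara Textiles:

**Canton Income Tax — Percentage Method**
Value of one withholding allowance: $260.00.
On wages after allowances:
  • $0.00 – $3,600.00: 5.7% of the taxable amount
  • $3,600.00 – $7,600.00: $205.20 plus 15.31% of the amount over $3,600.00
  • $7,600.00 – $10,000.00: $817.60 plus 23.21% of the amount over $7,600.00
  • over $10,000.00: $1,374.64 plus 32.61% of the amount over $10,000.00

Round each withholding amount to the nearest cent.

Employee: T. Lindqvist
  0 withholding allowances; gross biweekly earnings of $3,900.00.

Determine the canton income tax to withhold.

$251.13

Canton Income Tax: taxable = $3,900.00
  $205.20 + 15.31% × ($3,900.00 − $3,600.00) = $205.20 + 15.31% × $300.00 = $251.13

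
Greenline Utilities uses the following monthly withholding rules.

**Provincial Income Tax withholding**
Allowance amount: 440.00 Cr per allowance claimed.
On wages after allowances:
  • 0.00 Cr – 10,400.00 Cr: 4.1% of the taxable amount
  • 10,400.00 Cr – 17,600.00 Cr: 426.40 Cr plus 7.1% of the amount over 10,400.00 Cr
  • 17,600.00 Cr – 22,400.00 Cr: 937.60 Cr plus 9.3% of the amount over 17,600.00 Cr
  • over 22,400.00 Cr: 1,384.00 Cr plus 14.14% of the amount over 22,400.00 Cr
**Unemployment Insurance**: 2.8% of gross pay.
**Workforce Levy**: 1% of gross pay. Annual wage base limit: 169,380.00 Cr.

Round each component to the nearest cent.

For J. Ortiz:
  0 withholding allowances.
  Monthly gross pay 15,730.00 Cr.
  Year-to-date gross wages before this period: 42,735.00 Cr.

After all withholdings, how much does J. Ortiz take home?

14,327.43 Cr

Provincial Income Tax: taxable = 15,730.00 Cr
  426.40 Cr + 7.1% × (15,730.00 Cr − 10,400.00 Cr) = 426.40 Cr + 7.1% × 5,330.00 Cr = 804.83 Cr
Unemployment Insurance: 2.8% × 15,730.00 Cr = 440.44 Cr
Workforce Levy: 1% × 15,730.00 Cr = 157.30 Cr
Total withheld: 804.83 Cr + 440.44 Cr + 157.30 Cr = 1,402.57 Cr
Net pay: 15,730.00 Cr − 1,402.57 Cr = 14,327.43 Cr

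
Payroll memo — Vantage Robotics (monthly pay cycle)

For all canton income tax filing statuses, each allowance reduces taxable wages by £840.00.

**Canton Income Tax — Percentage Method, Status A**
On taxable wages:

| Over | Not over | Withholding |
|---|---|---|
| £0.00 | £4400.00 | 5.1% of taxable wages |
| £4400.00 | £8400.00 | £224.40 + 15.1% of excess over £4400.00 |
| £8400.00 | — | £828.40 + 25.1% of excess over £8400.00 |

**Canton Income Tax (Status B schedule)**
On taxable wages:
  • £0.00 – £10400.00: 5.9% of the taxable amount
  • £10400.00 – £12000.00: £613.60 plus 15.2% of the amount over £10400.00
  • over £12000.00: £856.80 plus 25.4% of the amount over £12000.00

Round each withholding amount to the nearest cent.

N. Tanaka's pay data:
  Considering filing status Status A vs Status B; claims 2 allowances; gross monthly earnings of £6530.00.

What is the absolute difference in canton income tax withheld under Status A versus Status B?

Canton Income Tax (Status A): taxable = £6530.00 − 2×£840.00 = £4850.00
  £224.40 + 15.1% × (£4850.00 − £4400.00) = £224.40 + 15.1% × £450.00 = £292.35
Canton Income Tax (Status B): taxable = £6530.00 − 2×£840.00 = £4850.00
  5.9% × £4850.00 = £286.15
Difference: |£292.35 − £286.15| = £6.20 (higher under Status A)

£6.20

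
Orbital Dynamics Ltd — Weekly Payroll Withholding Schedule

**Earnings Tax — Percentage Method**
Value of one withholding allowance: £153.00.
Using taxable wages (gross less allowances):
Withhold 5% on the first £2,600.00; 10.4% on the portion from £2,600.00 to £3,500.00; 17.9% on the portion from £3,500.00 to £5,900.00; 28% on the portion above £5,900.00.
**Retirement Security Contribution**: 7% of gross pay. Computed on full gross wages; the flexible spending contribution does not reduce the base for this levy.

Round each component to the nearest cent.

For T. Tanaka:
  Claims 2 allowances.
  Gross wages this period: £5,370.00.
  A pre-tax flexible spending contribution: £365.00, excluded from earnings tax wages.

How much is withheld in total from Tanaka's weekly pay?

£814.12

Earnings Tax: taxable = £5,370.00 − £365.00 − 2×£153.00 = £4,699.00
  £223.60 + 17.9% × (£4,699.00 − £3,500.00) = £223.60 + 17.9% × £1,199.00 = £438.22
Retirement Security Contribution: 7% × £5,370.00 = £375.90
Total: £438.22 + £375.90 = £814.12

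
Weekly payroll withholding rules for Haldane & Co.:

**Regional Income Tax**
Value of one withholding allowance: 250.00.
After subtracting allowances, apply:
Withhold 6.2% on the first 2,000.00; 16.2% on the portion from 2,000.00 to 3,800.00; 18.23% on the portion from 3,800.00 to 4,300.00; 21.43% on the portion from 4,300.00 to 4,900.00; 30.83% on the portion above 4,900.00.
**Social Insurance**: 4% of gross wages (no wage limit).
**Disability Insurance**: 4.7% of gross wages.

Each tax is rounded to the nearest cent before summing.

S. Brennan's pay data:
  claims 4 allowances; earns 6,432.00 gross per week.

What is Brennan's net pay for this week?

Regional Income Tax: taxable = 6,432.00 − 4×250.00 = 5,432.00
  635.33 + 30.83% × (5,432.00 − 4,900.00) = 635.33 + 30.83% × 532.00 = 799.35
Social Insurance: 4% × 6,432.00 = 257.28
Disability Insurance: 4.7% × 6,432.00 = 302.30
Total withheld: 799.35 + 257.28 + 302.30 = 1,358.93
Net pay: 6,432.00 − 1,358.93 = 5,073.07

5,073.07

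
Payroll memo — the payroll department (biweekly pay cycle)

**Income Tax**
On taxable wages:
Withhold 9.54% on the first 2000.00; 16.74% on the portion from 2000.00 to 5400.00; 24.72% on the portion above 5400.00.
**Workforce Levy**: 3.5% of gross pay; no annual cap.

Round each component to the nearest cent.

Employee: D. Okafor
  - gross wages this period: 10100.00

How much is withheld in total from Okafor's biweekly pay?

Income Tax: taxable = 10100.00
  759.96 + 24.72% × (10100.00 − 5400.00) = 759.96 + 24.72% × 4700.00 = 1921.80
Workforce Levy: 3.5% × 10100.00 = 353.50
Total: 1921.80 + 353.50 = 2275.30

2275.30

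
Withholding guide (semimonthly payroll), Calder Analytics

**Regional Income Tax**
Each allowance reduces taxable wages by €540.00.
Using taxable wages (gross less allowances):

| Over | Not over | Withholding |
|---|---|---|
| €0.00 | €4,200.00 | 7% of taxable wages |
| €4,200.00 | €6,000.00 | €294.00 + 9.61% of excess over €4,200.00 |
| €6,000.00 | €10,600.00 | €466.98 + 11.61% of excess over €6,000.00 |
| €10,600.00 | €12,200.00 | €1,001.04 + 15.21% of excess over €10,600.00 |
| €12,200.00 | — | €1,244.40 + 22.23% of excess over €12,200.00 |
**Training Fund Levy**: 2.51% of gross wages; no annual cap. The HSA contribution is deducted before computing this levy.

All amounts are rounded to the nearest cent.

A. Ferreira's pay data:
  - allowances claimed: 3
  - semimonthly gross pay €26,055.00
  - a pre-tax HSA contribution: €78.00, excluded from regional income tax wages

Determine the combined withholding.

Regional Income Tax: taxable = €26,055.00 − €78.00 − 3×€540.00 = €24,357.00
  €1,244.40 + 22.23% × (€24,357.00 − €12,200.00) = €1,244.40 + 22.23% × €12,157.00 = €3,946.90
Training Fund Levy: 2.51% × €25,977.00 = €652.02
Total: €3,946.90 + €652.02 = €4,598.92

€4,598.92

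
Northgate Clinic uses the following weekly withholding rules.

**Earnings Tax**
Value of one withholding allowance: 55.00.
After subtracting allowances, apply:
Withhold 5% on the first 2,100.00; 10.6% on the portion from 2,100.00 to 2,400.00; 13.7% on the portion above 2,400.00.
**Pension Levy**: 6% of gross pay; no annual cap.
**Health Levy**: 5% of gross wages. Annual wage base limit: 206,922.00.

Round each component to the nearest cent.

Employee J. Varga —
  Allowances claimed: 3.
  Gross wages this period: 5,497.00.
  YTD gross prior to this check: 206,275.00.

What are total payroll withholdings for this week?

Earnings Tax: taxable = 5,497.00 − 3×55.00 = 5,332.00
  136.80 + 13.7% × (5,332.00 − 2,400.00) = 136.80 + 13.7% × 2,932.00 = 538.48
Pension Levy: 6% × 5,497.00 = 329.82
Health Levy: cap 206,922.00 − YTD 206,275.00 = 647.00 subject; 5% × 647.00 = 32.35
Total: 538.48 + 329.82 + 32.35 = 900.65

900.65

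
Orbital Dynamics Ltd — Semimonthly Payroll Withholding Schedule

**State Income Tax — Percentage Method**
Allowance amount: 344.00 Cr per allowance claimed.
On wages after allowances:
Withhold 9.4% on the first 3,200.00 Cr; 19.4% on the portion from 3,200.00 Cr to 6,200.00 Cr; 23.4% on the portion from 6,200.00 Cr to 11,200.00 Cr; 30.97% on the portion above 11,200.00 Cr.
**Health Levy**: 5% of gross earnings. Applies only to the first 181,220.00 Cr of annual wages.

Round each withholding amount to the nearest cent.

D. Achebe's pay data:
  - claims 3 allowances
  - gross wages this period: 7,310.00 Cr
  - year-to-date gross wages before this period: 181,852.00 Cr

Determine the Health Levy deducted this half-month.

0.00 Cr

Health Levy: YTD 181,852.00 Cr ≥ cap 181,220.00 Cr → 0.00 Cr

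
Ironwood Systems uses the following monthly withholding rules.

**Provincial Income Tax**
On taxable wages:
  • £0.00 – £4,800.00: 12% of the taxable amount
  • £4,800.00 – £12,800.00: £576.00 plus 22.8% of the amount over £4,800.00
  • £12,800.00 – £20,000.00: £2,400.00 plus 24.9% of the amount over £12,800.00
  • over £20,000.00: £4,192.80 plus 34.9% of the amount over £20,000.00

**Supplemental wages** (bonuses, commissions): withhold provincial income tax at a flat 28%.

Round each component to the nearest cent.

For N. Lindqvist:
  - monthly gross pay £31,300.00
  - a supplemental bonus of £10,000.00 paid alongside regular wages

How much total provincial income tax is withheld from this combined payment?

£10,936.50

Provincial Income Tax: taxable = £31,300.00
  £4,192.80 + 34.9% × (£31,300.00 − £20,000.00) = £4,192.80 + 34.9% × £11,300.00 = £8,136.50
Supplemental (28% flat on bonus): 28% × £10,000.00 = £2,800.00
Total provincial income tax: £8,136.50 + £2,800.00 = £10,936.50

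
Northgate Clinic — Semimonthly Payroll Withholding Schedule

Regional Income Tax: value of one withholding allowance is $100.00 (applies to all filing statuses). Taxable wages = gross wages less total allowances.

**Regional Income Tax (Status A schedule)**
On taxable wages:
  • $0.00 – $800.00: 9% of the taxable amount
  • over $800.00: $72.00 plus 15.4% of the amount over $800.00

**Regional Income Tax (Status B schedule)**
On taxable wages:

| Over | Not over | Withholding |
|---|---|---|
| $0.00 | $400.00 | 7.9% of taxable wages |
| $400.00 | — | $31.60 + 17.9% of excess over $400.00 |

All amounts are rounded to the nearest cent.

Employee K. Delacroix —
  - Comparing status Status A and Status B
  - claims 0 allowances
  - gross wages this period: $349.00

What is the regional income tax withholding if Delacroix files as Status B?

Regional Income Tax (Status B): taxable = $349.00
  7.9% × $349.00 = $27.57

$27.57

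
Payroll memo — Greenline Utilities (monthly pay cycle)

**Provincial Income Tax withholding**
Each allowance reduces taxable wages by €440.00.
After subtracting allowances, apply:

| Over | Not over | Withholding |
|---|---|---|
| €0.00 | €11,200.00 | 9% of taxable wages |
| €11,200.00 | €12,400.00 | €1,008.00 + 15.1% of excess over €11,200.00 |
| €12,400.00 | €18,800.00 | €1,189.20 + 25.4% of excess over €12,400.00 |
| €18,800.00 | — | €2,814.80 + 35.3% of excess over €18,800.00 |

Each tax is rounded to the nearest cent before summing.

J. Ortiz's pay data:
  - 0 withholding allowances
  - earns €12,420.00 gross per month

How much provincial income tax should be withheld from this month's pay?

Provincial Income Tax: taxable = €12,420.00
  €1,189.20 + 25.4% × (€12,420.00 − €12,400.00) = €1,189.20 + 25.4% × €20.00 = €1,194.28

€1,194.28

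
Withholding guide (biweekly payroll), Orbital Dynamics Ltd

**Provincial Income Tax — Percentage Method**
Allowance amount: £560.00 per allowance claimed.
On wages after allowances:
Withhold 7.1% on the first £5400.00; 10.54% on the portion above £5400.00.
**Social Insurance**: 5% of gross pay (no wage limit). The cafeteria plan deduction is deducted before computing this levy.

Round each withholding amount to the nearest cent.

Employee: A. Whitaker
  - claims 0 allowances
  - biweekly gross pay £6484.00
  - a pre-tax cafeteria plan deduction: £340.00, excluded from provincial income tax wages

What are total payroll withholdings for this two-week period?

Provincial Income Tax: taxable = £6484.00 − £340.00 = £6144.00
  £383.40 + 10.54% × (£6144.00 − £5400.00) = £383.40 + 10.54% × £744.00 = £461.82
Social Insurance: 5% × £6144.00 = £307.20
Total: £461.82 + £307.20 = £769.02

£769.02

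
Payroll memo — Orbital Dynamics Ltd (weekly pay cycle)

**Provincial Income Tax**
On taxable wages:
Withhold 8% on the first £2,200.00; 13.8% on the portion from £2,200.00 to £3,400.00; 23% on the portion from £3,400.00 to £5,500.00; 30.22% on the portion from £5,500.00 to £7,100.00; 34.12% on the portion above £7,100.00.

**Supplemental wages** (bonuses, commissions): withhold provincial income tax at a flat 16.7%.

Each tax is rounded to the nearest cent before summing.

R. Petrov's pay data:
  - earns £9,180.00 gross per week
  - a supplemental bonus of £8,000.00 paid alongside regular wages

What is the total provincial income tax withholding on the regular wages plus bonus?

£3,353.82

Provincial Income Tax: taxable = £9,180.00
  £1,308.12 + 34.12% × (£9,180.00 − £7,100.00) = £1,308.12 + 34.12% × £2,080.00 = £2,017.82
Supplemental (16.7% flat on bonus): 16.7% × £8,000.00 = £1,336.00
Total provincial income tax: £2,017.82 + £1,336.00 = £3,353.82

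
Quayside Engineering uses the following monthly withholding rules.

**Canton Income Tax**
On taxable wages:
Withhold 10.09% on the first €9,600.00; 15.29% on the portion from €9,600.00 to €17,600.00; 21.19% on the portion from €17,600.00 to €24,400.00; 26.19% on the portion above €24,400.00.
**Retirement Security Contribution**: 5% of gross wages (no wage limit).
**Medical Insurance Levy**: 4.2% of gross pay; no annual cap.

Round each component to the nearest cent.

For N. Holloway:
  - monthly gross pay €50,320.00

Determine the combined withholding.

€15,050.65

Canton Income Tax: taxable = €50,320.00
  €3,632.76 + 26.19% × (€50,320.00 − €24,400.00) = €3,632.76 + 26.19% × €25,920.00 = €10,421.21
Retirement Security Contribution: 5% × €50,320.00 = €2,516.00
Medical Insurance Levy: 4.2% × €50,320.00 = €2,113.44
Total: €10,421.21 + €2,516.00 + €2,113.44 = €15,050.65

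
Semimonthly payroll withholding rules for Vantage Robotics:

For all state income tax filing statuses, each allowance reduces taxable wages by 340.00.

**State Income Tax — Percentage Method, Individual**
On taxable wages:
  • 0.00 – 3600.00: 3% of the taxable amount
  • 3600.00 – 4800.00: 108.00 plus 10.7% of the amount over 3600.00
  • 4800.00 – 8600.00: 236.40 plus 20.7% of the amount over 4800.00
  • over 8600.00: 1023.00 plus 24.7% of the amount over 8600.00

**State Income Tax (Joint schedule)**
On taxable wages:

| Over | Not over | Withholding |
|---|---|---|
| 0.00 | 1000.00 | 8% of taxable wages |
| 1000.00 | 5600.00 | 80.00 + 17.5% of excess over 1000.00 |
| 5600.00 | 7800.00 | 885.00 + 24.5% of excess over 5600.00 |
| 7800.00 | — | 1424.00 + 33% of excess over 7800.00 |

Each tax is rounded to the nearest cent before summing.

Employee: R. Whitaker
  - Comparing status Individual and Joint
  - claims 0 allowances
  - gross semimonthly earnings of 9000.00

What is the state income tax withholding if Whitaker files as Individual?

State Income Tax (Individual): taxable = 9000.00
  1023.00 + 24.7% × (9000.00 − 8600.00) = 1023.00 + 24.7% × 400.00 = 1121.80

1121.80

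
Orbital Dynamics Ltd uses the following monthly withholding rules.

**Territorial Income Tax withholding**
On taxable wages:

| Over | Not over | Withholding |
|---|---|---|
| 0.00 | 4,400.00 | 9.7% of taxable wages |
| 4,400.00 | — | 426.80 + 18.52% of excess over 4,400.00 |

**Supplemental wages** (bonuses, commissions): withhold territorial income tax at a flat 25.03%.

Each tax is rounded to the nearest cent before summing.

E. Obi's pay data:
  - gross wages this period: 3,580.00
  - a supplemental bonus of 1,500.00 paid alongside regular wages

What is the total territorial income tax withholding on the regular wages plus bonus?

722.71

Territorial Income Tax: taxable = 3,580.00
  9.7% × 3,580.00 = 347.26
Supplemental (25.03% flat on bonus): 25.03% × 1,500.00 = 375.45
Total territorial income tax: 347.26 + 375.45 = 722.71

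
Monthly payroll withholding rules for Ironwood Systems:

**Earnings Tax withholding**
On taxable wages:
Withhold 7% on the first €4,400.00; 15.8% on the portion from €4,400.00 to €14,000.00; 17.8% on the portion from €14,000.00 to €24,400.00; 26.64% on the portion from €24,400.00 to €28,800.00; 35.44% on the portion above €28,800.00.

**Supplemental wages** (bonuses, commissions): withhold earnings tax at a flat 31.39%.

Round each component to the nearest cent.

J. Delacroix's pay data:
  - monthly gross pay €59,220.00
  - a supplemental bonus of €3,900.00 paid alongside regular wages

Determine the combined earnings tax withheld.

Earnings Tax: taxable = €59,220.00
  €4,848.16 + 35.44% × (€59,220.00 − €28,800.00) = €4,848.16 + 35.44% × €30,420.00 = €15,629.01
Supplemental (31.39% flat on bonus): 31.39% × €3,900.00 = €1,224.21
Total earnings tax: €15,629.01 + €1,224.21 = €16,853.22

€16,853.22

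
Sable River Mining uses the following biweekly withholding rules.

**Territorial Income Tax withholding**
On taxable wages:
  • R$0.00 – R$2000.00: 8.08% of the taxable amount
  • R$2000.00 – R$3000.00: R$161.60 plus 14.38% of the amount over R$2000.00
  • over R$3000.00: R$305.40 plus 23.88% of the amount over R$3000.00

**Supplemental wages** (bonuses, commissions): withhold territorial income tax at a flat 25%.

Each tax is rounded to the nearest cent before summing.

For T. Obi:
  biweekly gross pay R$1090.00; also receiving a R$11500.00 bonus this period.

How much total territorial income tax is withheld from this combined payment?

R$2963.07

Territorial Income Tax: taxable = R$1090.00
  8.08% × R$1090.00 = R$88.07
Supplemental (25% flat on bonus): 25% × R$11500.00 = R$2875.00
Total territorial income tax: R$88.07 + R$2875.00 = R$2963.07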